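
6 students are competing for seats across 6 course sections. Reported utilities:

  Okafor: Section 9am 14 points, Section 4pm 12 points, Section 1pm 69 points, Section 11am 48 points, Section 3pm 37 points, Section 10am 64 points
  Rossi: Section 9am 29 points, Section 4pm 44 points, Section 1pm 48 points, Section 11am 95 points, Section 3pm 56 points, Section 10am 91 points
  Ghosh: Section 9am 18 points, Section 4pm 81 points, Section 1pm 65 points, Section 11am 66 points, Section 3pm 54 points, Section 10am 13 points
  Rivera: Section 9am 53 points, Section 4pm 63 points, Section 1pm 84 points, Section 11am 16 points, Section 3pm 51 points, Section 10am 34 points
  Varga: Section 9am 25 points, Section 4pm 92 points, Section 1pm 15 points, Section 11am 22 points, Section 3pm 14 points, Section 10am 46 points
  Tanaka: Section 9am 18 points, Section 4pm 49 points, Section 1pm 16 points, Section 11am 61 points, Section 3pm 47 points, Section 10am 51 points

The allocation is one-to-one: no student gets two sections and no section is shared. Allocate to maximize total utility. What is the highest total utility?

Treat this as an assignment problem: match each student to one section.
Optimal: Okafor→Section 1pm (69 points), Rossi→Section 10am (91 points), Ghosh→Section 3pm (54 points), Rivera→Section 9am (53 points), Varga→Section 4pm (92 points), Tanaka→Section 11am (61 points) — total 69+91+54+53+92+61 = 420 points.
Column-greedy (each section in turn goes to its best remaining student) gives 414 points, worse by 6.

Max total: 420 points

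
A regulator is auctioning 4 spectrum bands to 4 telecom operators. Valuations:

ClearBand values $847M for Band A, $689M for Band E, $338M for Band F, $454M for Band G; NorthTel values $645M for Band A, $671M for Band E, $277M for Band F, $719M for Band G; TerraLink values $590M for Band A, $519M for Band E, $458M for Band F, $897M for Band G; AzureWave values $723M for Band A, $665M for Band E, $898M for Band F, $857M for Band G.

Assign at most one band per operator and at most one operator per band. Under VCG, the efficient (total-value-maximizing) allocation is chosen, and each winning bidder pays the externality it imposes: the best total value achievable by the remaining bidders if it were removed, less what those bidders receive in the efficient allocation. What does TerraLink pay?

TerraLink pays $48M.

Efficient allocation: ClearBand→Band A ($847M), NorthTel→Band E ($671M), TerraLink→Band G ($897M), AzureWave→Band F ($898M); total welfare W = $3313M.
TerraLink receives Band G at value $897M, so the others get W − 897 = $2416M.
Without TerraLink: best allocation of the remaining 3 bidders over all 4 bands is ClearBand→Band A ($847M), NorthTel→Band G ($719M), AzureWave→Band F ($898M), total $2464M.
VCG payment = (others' best without TerraLink) − (others' welfare with TerraLink) = 2464 − 2416 = $48M.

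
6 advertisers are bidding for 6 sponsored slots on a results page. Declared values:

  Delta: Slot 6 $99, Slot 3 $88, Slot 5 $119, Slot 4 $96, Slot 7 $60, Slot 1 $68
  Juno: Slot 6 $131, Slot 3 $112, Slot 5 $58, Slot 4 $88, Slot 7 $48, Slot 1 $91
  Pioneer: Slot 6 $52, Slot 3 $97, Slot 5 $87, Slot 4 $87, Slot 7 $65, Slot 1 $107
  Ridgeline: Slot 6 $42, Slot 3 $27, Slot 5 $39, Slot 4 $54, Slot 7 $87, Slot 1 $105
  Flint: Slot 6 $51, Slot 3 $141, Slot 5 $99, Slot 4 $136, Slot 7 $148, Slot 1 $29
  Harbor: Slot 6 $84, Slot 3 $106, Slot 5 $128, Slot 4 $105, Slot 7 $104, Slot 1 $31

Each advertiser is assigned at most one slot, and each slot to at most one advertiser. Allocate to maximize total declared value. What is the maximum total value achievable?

Optimal: Delta→Slot 5 ($119), Juno→Slot 6 ($131), Pioneer→Slot 3 ($97), Ridgeline→Slot 1 ($105), Flint→Slot 7 ($148), Harbor→Slot 4 ($105) — total 119+131+97+105+148+105 = $705.
Max-entry greedy (repeatedly take the single best remaining cell) gives $637, worse by 68.
Swapping Delta↔Ridgeline (Delta→Slot 1 $68, Ridgeline→Slot 5 $39) loses 117.
No other one-to-one assignment exceeds $705.

Max total: $705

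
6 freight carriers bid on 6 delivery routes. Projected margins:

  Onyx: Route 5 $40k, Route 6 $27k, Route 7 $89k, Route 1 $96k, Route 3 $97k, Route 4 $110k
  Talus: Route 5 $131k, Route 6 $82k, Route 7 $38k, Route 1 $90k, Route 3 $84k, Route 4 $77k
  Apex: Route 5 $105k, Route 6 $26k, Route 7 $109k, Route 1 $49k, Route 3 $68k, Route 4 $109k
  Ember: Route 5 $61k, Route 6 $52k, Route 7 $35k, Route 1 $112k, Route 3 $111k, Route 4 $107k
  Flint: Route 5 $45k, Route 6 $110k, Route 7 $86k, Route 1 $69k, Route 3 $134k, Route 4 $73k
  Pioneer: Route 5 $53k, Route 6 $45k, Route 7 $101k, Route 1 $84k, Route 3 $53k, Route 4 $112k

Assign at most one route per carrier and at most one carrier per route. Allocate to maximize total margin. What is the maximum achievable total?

Max total: $671k

This is a one-to-one assignment (maximum-weight bipartite matching).
Optimal: Onyx→Route 3 ($97k), Talus→Route 5 ($131k), Apex→Route 7 ($109k), Ember→Route 1 ($112k), Flint→Route 6 ($110k), Pioneer→Route 4 ($112k) — total 97+131+109+112+110+112 = $671k.
Max-entry greedy (repeatedly take the single best remaining cell) gives $625k, worse by 46.
Next-best assignment: Onyx→Route 1, Talus→Route 5, Apex→Route 7, Ember→Route 3, Flint→Route 6, Pioneer→Route 4 = $669k.
No other one-to-one assignment exceeds $671k.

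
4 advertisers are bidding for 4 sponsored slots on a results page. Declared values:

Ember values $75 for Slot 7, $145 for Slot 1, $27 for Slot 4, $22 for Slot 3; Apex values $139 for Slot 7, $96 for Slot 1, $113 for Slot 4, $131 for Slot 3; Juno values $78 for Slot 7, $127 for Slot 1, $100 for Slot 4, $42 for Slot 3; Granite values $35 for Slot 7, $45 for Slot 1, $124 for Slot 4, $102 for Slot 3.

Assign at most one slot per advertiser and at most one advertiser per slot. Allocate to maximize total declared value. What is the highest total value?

Treat this as an assignment problem: match each advertiser to one slot.
Optimal: Ember→Slot 1 ($145), Apex→Slot 7 ($139), Juno→Slot 4 ($100), Granite→Slot 3 ($102) — total 145+139+100+102 = $486.
Max-entry greedy (repeatedly take the single best remaining cell) gives $450, worse by 36.
Next-best assignment: Ember→Slot 1, Apex→Slot 3, Juno→Slot 7, Granite→Slot 4 = $478.
No other one-to-one assignment exceeds $486.

Max total: $486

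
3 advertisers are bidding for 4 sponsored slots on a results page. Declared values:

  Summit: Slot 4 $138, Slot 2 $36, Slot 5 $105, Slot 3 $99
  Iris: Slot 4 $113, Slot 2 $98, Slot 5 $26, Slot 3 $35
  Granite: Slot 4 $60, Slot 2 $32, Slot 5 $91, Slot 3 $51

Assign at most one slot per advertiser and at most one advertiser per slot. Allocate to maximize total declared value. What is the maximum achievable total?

Max total: $327

Optimal: Summit→Slot 4 ($138), Iris→Slot 2 ($98), Granite→Slot 5 ($91) — total 138+98+91 = $327.
Checked against all permutations: $327 is optimal.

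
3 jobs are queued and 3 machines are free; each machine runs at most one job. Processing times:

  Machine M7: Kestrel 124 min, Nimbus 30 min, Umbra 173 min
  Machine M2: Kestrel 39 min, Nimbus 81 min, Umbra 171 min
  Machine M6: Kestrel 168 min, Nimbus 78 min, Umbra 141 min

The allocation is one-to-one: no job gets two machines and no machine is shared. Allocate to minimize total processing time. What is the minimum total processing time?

Minimum total: 210 min

Optimal: Kestrel→Machine M2 (39 min), Nimbus→Machine M7 (30 min), Umbra→Machine M6 (141 min) — total 39+30+141 = 210 min.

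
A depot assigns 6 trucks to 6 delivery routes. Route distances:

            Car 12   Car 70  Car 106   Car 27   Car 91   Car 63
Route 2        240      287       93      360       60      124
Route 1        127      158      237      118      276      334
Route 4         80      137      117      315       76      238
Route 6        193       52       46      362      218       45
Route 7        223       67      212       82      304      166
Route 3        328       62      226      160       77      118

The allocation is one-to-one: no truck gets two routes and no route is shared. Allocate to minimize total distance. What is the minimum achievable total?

Min total: 480 km

Treat this as an assignment problem: match each truck to one route.
Optimal: Car 12→Route 4 (80 km), Car 70→Route 7 (67 km), Car 106→Route 2 (93 km), Car 27→Route 1 (118 km), Car 91→Route 3 (77 km), Car 63→Route 6 (45 km) — total 80+67+93+118+77+45 = 480 km.
Column-greedy (each route in turn goes to its cheapest remaining truck) gives 596 km, worse by 116.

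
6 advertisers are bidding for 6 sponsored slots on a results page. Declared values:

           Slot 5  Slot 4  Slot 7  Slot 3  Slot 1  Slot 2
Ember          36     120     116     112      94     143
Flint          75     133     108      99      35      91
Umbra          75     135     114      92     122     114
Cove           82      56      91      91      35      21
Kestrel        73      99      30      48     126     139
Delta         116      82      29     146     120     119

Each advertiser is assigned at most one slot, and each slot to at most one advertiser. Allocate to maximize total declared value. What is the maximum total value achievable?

Max total: $744

Optimal: Ember→Slot 2 ($143), Flint→Slot 4 ($133), Umbra→Slot 7 ($114), Cove→Slot 5 ($82), Kestrel→Slot 1 ($126), Delta→Slot 3 ($146) — total 143+133+114+82+126+146 = $744.
Every other assignment is strictly worse.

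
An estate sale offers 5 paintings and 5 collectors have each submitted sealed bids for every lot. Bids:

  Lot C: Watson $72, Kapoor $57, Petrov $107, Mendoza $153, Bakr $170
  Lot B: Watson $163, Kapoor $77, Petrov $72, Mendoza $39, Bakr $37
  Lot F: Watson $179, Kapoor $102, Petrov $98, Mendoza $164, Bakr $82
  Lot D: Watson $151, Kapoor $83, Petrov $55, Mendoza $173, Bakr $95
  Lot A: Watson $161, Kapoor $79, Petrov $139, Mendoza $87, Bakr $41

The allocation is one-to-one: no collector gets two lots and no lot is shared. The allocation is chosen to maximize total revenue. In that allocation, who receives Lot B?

Optimal: Watson→Lot B ($163), Kapoor→Lot F ($102), Petrov→Lot A ($139), Mendoza→Lot D ($173), Bakr→Lot C ($170) — total 163+102+139+173+170 = $747.
Row-greedy (each collector in turn takes its best remaining lot) gives $591, worse by 156.
Next-best assignment: Watson→Lot F, Kapoor→Lot B, Petrov→Lot A, Mendoza→Lot D, Bakr→Lot C = $738.
Swapping Kapoor↔Bakr (Kapoor→Lot C $57, Bakr→Lot F $82) loses 133.
Watson's own top lot is Lot F ($179), but forcing Watson→Lot F and reassigning the rest optimally gives only $738 — worse by 9.

Watson receives Lot B.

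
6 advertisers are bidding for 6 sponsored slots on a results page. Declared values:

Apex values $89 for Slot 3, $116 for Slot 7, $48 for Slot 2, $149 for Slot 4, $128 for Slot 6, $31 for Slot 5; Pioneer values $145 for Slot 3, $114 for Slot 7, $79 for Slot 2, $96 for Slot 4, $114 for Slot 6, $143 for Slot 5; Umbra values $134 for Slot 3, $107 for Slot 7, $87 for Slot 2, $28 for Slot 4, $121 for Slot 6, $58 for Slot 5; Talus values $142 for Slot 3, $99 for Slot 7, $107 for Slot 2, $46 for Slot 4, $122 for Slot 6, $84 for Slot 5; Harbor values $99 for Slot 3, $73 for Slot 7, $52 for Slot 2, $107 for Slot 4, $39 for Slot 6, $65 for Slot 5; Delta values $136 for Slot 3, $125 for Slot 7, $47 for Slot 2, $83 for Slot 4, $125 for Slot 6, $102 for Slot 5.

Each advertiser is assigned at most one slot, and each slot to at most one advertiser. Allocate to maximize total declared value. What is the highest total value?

Optimal: Apex→Slot 4 ($149), Pioneer→Slot 5 ($143), Umbra→Slot 6 ($121), Talus→Slot 2 ($107), Harbor→Slot 3 ($99), Delta→Slot 7 ($125) — total 149+143+121+107+99+125 = $744.
Row-greedy (each advertiser in turn takes its best remaining slot) gives $697, worse by 47.

Max total: $744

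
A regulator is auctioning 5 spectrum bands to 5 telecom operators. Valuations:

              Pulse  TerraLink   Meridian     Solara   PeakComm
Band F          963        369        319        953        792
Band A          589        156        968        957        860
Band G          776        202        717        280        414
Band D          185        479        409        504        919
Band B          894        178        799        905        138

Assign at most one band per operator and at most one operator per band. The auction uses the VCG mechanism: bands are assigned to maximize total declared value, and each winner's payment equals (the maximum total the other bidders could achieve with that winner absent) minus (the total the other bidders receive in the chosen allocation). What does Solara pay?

Efficient allocation: Pulse→Band F ($963M), TerraLink→Band G ($202M), Meridian→Band A ($968M), Solara→Band B ($905M), PeakComm→Band D ($919M); total welfare W = $3957M.
Solara receives Band B at value $905M, so the others get W − 905 = $3052M.
Without Solara: best allocation of the remaining 4 bidders over all 5 bands is Pulse→Band B ($894M), TerraLink→Band F ($369M), Meridian→Band A ($968M), PeakComm→Band D ($919M), total $3150M.
VCG payment = (others' best without Solara) − (others' welfare with Solara) = 3150 − 3052 = $98M.

Solara pays $98M.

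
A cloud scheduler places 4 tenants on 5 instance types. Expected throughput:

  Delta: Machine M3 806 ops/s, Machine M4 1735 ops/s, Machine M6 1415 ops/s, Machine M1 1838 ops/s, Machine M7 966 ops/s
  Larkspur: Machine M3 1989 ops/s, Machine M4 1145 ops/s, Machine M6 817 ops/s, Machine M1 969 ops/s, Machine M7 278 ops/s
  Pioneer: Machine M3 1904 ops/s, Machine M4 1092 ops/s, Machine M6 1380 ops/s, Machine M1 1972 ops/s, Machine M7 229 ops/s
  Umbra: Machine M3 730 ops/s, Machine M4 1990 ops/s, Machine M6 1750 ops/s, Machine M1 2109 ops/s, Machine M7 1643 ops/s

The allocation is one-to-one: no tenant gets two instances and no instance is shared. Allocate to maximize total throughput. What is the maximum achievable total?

Maximum total: 7446 ops/s

Optimal: Delta→Machine M4 (1735 ops/s), Larkspur→Machine M3 (1989 ops/s), Pioneer→Machine M1 (1972 ops/s), Umbra→Machine M6 (1750 ops/s) — total 1735+1989+1972+1750 = 7446 ops/s.
Row-greedy (each tenant in turn takes its best remaining instance) gives 7197 ops/s, worse by 249.
Swapping Delta↔Umbra (Delta→Machine M6 1415 ops/s, Umbra→Machine M4 1990 ops/s) loses 80.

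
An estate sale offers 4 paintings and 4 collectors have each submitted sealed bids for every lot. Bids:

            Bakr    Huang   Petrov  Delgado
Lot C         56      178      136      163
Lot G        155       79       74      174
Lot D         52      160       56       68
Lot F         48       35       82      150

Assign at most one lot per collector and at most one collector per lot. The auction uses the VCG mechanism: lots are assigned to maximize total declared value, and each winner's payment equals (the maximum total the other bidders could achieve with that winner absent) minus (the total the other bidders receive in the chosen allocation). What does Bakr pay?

Efficient allocation: Bakr→Lot G ($155), Huang→Lot D ($160), Petrov→Lot C ($136), Delgado→Lot F ($150); total welfare W = $601.
Bakr receives Lot G at value $155, so the others get W − 155 = $446.
Without Bakr: best allocation of the remaining 3 bidders over all 4 lots is Huang→Lot D ($160), Petrov→Lot C ($136), Delgado→Lot G ($174), total $470.
VCG payment = (others' best without Bakr) − (others' welfare with Bakr) = 470 − 446 = $24.

Bakr pays $24.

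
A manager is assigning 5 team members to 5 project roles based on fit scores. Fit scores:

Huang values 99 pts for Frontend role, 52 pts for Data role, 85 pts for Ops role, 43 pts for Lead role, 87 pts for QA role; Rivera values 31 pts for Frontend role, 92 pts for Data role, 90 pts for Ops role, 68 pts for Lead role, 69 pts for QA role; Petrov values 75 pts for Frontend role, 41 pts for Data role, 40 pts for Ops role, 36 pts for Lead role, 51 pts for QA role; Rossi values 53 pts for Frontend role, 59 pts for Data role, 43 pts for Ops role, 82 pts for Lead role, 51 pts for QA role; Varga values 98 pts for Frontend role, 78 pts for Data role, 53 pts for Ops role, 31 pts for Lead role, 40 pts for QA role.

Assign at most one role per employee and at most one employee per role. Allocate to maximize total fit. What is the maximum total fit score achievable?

Optimal: Huang→QA role (87 pts), Rivera→Ops role (90 pts), Petrov→Frontend role (75 pts), Rossi→Lead role (82 pts), Varga→Data role (78 pts) — total 87+90+75+82+78 = 412 pts.
Max-entry greedy (repeatedly take the single best remaining cell) gives 377 pts, worse by 35.
Swapping Rivera↔Rossi (Rivera→Lead role 68 pts, Rossi→Ops role 43 pts) loses 61.

Maximum total: 412 pts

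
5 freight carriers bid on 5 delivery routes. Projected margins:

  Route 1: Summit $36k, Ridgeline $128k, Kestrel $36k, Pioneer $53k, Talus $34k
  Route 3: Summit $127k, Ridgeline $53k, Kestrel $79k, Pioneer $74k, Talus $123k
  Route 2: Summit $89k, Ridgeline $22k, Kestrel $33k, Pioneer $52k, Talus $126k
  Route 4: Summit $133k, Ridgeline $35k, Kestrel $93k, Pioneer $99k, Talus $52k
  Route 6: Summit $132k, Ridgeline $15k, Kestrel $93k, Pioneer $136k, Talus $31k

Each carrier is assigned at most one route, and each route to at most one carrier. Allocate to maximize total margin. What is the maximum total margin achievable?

Optimal: Summit→Route 3 ($127k), Ridgeline→Route 1 ($128k), Kestrel→Route 4 ($93k), Pioneer→Route 6 ($136k), Talus→Route 2 ($126k) — total 127+128+93+136+126 = $610k.
Row-greedy (each carrier in turn takes its best remaining route) gives $554k, worse by 56.
Every other assignment is strictly worse.

Maximum total: $610k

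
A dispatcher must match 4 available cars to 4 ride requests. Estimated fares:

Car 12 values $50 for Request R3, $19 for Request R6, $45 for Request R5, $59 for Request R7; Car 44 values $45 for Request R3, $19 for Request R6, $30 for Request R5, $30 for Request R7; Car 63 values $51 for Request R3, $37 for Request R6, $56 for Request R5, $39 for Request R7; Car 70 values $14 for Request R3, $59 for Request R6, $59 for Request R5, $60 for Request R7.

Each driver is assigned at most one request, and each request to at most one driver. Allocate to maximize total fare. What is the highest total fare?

Max total: $219

Treat this as an assignment problem: match each driver to one request.
Optimal: Car 12→Request R7 ($59), Car 44→Request R3 ($45), Car 63→Request R5 ($56), Car 70→Request R6 ($59) — total 59+45+56+59 = $219.
Max-entry greedy (repeatedly take the single best remaining cell) gives $185, worse by 34.
Swapping Car 12↔Car 44 (Car 12→Request R3 $50, Car 44→Request R7 $30) loses 24.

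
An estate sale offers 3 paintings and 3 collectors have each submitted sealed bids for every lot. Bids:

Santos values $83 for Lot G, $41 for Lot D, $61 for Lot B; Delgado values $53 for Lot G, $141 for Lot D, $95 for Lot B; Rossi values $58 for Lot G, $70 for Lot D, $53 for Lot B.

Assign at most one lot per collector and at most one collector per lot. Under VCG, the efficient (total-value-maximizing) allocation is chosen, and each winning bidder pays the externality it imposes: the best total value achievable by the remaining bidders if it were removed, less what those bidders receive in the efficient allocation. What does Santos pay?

Efficient allocation: Santos→Lot G ($83), Delgado→Lot D ($141), Rossi→Lot B ($53); total welfare W = $277.
Santos receives Lot G at value $83, so the others get W − 83 = $194.
Without Santos: best allocation of the remaining 2 bidders over all 3 lots is Delgado→Lot D ($141), Rossi→Lot G ($58), total $199.
VCG payment = (others' best without Santos) − (others' welfare with Santos) = 199 − 194 = $5.

Santos pays $5.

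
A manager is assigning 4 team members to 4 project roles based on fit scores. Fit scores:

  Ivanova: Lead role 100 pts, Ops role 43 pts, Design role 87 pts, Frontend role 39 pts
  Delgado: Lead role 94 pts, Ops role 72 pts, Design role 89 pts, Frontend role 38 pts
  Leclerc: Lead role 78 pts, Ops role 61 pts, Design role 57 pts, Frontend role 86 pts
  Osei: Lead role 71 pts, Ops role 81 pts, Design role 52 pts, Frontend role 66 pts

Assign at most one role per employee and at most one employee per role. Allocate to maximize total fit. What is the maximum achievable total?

Maximum total: 356 pts

Treat this as an assignment problem: match each employee to one role.
Optimal: Ivanova→Lead role (100 pts), Delgado→Design role (89 pts), Leclerc→Frontend role (86 pts), Osei→Ops role (81 pts) — total 100+89+86+81 = 356 pts.
Swapping Delgado↔Ivanova (Delgado→Lead role 94 pts, Ivanova→Design role 87 pts) loses 8.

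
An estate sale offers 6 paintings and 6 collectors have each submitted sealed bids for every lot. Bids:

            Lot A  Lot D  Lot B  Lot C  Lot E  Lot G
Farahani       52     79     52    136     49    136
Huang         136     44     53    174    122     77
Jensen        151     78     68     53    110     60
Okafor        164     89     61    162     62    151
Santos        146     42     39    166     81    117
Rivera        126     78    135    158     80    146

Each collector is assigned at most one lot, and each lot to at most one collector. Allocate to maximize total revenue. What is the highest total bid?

Maximum total: $804

Optimal: Farahani→Lot D ($79), Huang→Lot E ($122), Jensen→Lot A ($151), Okafor→Lot G ($151), Santos→Lot C ($166), Rivera→Lot B ($135) — total 79+122+151+151+166+135 = $804.
Max-entry greedy (repeatedly take the single best remaining cell) gives $712, worse by 92.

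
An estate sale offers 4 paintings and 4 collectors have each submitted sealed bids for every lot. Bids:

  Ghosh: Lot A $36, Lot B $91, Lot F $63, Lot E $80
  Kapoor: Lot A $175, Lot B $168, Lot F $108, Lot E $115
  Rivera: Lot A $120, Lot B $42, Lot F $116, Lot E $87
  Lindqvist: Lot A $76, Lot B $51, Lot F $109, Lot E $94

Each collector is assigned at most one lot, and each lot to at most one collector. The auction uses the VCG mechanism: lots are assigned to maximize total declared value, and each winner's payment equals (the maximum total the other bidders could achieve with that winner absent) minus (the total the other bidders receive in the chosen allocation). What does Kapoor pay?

Kapoor pays $11.

Efficient allocation: Ghosh→Lot E ($80), Kapoor→Lot B ($168), Rivera→Lot A ($120), Lindqvist→Lot F ($109); total welfare W = $477.
Kapoor receives Lot B at value $168, so the others get W − 168 = $309.
Without Kapoor: best allocation of the remaining 3 bidders over all 4 lots is Ghosh→Lot B ($91), Rivera→Lot A ($120), Lindqvist→Lot F ($109), total $320.
VCG payment = (others' best without Kapoor) − (others' welfare with Kapoor) = 320 − 309 = $11.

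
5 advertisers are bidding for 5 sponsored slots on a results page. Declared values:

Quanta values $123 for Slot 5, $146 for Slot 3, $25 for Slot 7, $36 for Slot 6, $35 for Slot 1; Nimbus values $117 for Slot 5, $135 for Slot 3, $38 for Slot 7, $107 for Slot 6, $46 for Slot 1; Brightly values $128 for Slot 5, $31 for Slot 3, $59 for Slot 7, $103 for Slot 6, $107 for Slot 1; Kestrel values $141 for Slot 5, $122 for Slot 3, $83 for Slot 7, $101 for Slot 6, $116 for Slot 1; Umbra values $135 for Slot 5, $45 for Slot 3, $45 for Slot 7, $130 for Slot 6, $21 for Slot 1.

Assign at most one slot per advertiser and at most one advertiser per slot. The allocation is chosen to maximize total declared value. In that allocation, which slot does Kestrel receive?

Kestrel receives Slot 7.

Optimal: Quanta→Slot 3 ($146), Nimbus→Slot 5 ($117), Brightly→Slot 1 ($107), Kestrel→Slot 7 ($83), Umbra→Slot 6 ($130) — total 146+117+107+83+130 = $583.
Max-entry greedy (repeatedly take the single best remaining cell) gives $562, worse by 21.
Kestrel's own top slot is Slot 5 ($141), but forcing Kestrel→Slot 5 and reassigning the rest optimally gives only $562 — worse by 21.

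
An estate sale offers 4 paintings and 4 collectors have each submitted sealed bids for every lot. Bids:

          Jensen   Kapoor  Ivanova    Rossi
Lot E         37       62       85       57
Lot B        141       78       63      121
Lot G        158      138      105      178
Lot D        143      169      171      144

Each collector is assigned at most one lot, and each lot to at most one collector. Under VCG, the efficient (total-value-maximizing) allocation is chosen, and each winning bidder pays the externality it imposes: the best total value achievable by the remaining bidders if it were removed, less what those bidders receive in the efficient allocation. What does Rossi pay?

Rossi pays $55.

Efficient allocation: Jensen→Lot B ($141), Kapoor→Lot D ($169), Ivanova→Lot E ($85), Rossi→Lot G ($178); total welfare W = $573.
Rossi receives Lot G at value $178, so the others get W − 178 = $395.
Without Rossi: best allocation of the remaining 3 bidders over all 4 lots is Jensen→Lot B ($141), Kapoor→Lot G ($138), Ivanova→Lot D ($171), total $450.
VCG payment = (others' best without Rossi) − (others' welfare with Rossi) = 450 − 395 = $55.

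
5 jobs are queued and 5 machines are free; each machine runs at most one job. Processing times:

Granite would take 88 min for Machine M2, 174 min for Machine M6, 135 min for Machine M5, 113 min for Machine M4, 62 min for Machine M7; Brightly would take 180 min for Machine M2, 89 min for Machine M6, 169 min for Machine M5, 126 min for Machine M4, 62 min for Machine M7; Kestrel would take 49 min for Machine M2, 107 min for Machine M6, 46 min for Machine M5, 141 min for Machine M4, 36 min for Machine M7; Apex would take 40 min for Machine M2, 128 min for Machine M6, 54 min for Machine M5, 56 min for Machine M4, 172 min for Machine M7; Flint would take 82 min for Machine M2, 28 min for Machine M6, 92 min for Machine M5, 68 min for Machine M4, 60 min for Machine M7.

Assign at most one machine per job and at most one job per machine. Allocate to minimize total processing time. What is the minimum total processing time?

Min total: 280 min

Optimal: Granite→Machine M2 (88 min), Brightly→Machine M7 (62 min), Kestrel→Machine M5 (46 min), Apex→Machine M4 (56 min), Flint→Machine M6 (28 min) — total 88+62+46+56+28 = 280 min.
Row-greedy (each job in turn takes its cheapest remaining machine) gives 305 min, worse by 25.
Next-best assignment: Granite→Machine M4, Brightly→Machine M7, Kestrel→Machine M5, Apex→Machine M2, Flint→Machine M6 = 289 min.
No other one-to-one assignment undercuts 280 min.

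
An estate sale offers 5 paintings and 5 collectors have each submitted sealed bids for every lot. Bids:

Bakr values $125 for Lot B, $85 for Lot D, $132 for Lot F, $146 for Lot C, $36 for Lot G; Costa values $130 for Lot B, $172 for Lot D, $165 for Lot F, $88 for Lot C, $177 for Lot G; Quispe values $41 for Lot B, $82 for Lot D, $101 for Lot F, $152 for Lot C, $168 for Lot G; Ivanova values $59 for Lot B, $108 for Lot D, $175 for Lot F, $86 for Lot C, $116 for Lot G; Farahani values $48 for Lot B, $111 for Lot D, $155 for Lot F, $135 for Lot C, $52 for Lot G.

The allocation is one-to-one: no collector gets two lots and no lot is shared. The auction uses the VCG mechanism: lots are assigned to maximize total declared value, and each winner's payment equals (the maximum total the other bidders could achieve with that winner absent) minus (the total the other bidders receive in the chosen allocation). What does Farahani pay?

Farahani pays $21.

Efficient allocation: Bakr→Lot B ($125), Costa→Lot D ($172), Quispe→Lot G ($168), Ivanova→Lot F ($175), Farahani→Lot C ($135); total welfare W = $775.
Farahani receives Lot C at value $135, so the others get W − 135 = $640.
Without Farahani: best allocation of the remaining 4 bidders over all 5 lots is Bakr→Lot C ($146), Costa→Lot D ($172), Quispe→Lot G ($168), Ivanova→Lot F ($175), total $661.
VCG payment = (others' best without Farahani) − (others' welfare with Farahani) = 661 − 640 = $21.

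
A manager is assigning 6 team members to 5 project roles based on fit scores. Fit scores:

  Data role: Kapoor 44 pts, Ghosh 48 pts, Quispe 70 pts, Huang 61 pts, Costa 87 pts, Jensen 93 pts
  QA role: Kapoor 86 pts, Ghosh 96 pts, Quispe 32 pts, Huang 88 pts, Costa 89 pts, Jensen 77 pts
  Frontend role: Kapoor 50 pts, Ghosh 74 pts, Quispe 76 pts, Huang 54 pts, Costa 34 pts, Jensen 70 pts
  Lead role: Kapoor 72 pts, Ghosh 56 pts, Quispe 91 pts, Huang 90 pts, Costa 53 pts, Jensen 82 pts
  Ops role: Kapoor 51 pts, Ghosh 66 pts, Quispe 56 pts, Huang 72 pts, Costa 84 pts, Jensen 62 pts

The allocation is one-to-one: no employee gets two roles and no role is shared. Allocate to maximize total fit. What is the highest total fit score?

Optimal: Jensen→Data role (93 pts), Ghosh→QA role (96 pts), Quispe→Frontend role (76 pts), Huang→Lead role (90 pts), Costa→Ops role (84 pts) — total 93+96+76+90+84 = 439 pts.
Max-entry greedy (repeatedly take the single best remaining cell) gives 418 pts, worse by 21.
Next-best assignment: Jensen→Data role, Huang→QA role, Ghosh→Frontend role, Quispe→Lead role, Costa→Ops role = 430 pts.
Swapping Jensen↔Ghosh (Jensen→QA role 77 pts, Ghosh→Data role 48 pts) loses 64.
Checked against all permutations: 439 pts is optimal.

Maximum total: 439 pts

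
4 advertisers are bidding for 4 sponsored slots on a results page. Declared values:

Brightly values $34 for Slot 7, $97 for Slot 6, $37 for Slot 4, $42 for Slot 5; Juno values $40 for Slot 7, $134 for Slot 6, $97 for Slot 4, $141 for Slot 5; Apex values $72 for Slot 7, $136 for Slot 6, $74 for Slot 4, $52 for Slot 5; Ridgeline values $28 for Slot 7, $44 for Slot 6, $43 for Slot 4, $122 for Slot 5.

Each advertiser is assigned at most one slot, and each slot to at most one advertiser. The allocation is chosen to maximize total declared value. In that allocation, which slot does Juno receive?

This is the linear assignment problem.
Optimal: Brightly→Slot 7 ($34), Juno→Slot 4 ($97), Apex→Slot 6 ($136), Ridgeline→Slot 5 ($122) — total 34+97+136+122 = $389.
Max-entry greedy (repeatedly take the single best remaining cell) gives $354, worse by 35.
Every other assignment is strictly worse.
Juno's own top slot is Slot 5 ($141), but forcing Juno→Slot 5 and reassigning the rest optimally gives only $354 — worse by 35.

Juno receives Slot 4.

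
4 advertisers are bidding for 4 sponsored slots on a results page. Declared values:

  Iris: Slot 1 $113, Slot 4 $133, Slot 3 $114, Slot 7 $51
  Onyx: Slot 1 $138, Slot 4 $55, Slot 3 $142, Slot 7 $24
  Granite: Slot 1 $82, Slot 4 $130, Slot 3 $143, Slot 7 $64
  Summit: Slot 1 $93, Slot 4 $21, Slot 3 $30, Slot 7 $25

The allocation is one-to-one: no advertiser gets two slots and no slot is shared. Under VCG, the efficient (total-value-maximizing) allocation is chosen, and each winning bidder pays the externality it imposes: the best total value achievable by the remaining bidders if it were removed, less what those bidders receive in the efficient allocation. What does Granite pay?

Efficient allocation: Iris→Slot 4 ($133), Onyx→Slot 1 ($138), Granite→Slot 3 ($143), Summit→Slot 7 ($25); total welfare W = $439.
Granite receives Slot 3 at value $143, so the others get W − 143 = $296.
Without Granite: best allocation of the remaining 3 bidders over all 4 slots is Iris→Slot 4 ($133), Onyx→Slot 3 ($142), Summit→Slot 1 ($93), total $368.
VCG payment = (others' best without Granite) − (others' welfare with Granite) = 368 − 296 = $72.

Granite pays $72.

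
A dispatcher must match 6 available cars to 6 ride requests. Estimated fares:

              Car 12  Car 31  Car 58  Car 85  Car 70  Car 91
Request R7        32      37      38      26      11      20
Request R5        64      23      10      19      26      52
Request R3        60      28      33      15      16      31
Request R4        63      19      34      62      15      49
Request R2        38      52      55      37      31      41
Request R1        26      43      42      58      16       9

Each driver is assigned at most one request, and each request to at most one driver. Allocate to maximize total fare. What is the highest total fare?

Max total: $286

This is a one-to-one assignment (maximum-weight bipartite matching).
Optimal: Car 12→Request R3 ($60), Car 31→Request R1 ($43), Car 58→Request R7 ($38), Car 85→Request R4 ($62), Car 70→Request R2 ($31), Car 91→Request R5 ($52) — total 60+43+38+62+31+52 = $286.
Max-entry greedy (repeatedly take the single best remaining cell) gives $266, worse by 20.
Every other assignment is strictly worse.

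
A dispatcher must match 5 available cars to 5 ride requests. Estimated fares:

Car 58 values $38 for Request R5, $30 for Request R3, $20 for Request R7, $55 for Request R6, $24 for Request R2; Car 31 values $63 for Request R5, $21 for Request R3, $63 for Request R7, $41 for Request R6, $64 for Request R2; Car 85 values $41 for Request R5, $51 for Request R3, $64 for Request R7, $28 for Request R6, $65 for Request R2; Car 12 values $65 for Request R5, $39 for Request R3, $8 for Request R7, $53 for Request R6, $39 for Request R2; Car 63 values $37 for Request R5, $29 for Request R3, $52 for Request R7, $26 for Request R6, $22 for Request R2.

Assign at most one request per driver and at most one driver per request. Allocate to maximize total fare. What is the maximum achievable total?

Max total: $287

Optimal: Car 58→Request R6 ($55), Car 31→Request R2 ($64), Car 85→Request R3 ($51), Car 12→Request R5 ($65), Car 63→Request R7 ($52) — total 55+64+51+65+52 = $287.
Max-entry greedy (repeatedly take the single best remaining cell) gives $277, worse by 10.
Next-best assignment: Car 58→Request R6, Car 31→Request R7, Car 85→Request R2, Car 12→Request R5, Car 63→Request R3 = $277.
Checked against all permutations: $287 is optimal.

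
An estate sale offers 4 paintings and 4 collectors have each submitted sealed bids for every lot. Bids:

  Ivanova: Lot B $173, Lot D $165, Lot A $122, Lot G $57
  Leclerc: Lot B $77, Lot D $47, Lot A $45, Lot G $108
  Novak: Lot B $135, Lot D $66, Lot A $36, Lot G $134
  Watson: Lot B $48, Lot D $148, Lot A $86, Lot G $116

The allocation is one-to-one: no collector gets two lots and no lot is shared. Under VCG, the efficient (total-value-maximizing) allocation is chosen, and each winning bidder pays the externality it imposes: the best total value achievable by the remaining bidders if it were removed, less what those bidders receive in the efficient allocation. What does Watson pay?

Efficient allocation: Ivanova→Lot A ($122), Leclerc→Lot G ($108), Novak→Lot B ($135), Watson→Lot D ($148); total welfare W = $513.
Watson receives Lot D at value $148, so the others get W − 148 = $365.
Without Watson: best allocation of the remaining 3 bidders over all 4 lots is Ivanova→Lot D ($165), Leclerc→Lot G ($108), Novak→Lot B ($135), total $408.
VCG payment = (others' best without Watson) − (others' welfare with Watson) = 408 − 365 = $43.

Watson pays $43.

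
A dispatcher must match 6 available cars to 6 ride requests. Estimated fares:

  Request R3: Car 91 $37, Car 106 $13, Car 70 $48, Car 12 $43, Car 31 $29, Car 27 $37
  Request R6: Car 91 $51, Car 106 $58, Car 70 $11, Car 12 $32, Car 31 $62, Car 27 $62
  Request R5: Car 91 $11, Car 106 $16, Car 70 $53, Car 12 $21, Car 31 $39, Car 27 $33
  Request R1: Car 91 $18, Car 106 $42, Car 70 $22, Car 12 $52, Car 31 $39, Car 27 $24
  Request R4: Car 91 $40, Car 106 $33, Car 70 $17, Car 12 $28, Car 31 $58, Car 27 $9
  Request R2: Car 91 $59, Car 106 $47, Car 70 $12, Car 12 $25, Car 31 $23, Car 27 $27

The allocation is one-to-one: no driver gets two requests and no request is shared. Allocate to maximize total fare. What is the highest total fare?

Max total: $317

This is the linear assignment problem.
Optimal: Car 91→Request R2 ($59), Car 106→Request R6 ($58), Car 70→Request R5 ($53), Car 12→Request R1 ($52), Car 31→Request R4 ($58), Car 27→Request R3 ($37) — total 59+58+53+52+58+37 = $317.
Max-entry greedy (repeatedly take the single best remaining cell) gives $296, worse by 21.
Swapping Car 31↔Car 106 (Car 31→Request R6 $62, Car 106→Request R4 $33) loses 21.
No other one-to-one assignment exceeds $317.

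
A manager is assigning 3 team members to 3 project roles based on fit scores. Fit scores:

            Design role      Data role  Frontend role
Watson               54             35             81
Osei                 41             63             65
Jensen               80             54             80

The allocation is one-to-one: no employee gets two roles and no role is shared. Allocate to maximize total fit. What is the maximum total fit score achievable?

Optimal: Watson→Frontend role (81 pts), Osei→Data role (63 pts), Jensen→Design role (80 pts) — total 81+63+80 = 224 pts.
Swapping Osei↔Jensen (Osei→Design role 41 pts, Jensen→Data role 54 pts) loses 48.

Maximum total: 224 pts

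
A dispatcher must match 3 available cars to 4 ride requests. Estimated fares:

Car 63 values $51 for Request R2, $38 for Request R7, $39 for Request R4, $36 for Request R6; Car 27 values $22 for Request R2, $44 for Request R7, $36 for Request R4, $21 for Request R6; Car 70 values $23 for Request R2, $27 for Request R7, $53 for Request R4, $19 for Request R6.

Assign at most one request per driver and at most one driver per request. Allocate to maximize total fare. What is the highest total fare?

Max total: $148

Optimal: Car 63→Request R2 ($51), Car 27→Request R7 ($44), Car 70→Request R4 ($53) — total 51+44+53 = $148.
Every other assignment is strictly worse.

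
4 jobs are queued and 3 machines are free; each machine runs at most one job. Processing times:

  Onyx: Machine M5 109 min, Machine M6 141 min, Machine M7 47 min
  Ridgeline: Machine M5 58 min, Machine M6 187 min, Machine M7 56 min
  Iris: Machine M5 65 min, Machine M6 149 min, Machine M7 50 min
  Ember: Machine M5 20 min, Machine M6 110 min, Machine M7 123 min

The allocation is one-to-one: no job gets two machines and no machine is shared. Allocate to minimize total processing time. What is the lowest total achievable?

Minimum total: 211 min

Optimal: Ember→Machine M5 (20 min), Onyx→Machine M6 (141 min), Iris→Machine M7 (50 min) — total 20+141+50 = 211 min.
Row-greedy (each job in turn takes its cheapest remaining machine) gives 254 min, worse by 43.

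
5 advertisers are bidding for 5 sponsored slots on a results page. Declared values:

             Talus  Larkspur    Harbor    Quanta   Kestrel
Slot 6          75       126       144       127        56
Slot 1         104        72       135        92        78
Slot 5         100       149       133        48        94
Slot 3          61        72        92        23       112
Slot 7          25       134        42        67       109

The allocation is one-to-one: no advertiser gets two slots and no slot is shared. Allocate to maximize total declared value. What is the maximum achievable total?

Optimal: Talus→Slot 1 ($104), Larkspur→Slot 7 ($134), Harbor→Slot 5 ($133), Quanta→Slot 6 ($127), Kestrel→Slot 3 ($112) — total 104+134+133+127+112 = $610.
Column-greedy (each slot in turn goes to its best remaining advertiser) gives $576, worse by 34.
Swapping Larkspur↔Quanta (Larkspur→Slot 6 $126, Quanta→Slot 7 $67) loses 68.
No other one-to-one assignment exceeds $610.

Maximum total: $610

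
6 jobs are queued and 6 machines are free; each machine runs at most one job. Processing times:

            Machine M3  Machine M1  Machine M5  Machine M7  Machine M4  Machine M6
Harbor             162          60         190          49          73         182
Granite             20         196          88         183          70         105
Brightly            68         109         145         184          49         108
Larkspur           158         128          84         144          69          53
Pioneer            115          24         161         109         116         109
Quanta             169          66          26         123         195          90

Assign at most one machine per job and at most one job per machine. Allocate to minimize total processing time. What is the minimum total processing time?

Min total: 221 min

Optimal: Harbor→Machine M7 (49 min), Granite→Machine M3 (20 min), Brightly→Machine M4 (49 min), Larkspur→Machine M6 (53 min), Pioneer→Machine M1 (24 min), Quanta→Machine M5 (26 min) — total 49+20+49+53+24+26 = 221 min.
Swapping Granite↔Quanta (Granite→Machine M5 88 min, Quanta→Machine M3 169 min) adds 211.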